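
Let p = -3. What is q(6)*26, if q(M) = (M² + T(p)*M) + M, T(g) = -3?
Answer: 624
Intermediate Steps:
q(M) = M² - 2*M (q(M) = (M² - 3*M) + M = M² - 2*M)
q(6)*26 = (6*(-2 + 6))*26 = (6*4)*26 = 24*26 = 624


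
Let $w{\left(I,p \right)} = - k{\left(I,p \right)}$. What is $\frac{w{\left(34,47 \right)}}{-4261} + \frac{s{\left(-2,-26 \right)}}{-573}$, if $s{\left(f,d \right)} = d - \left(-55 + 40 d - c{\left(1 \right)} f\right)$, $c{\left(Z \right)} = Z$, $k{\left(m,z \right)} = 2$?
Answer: $- \frac{4545341}{2441553} \approx -1.8617$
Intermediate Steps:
$w{\left(I,p \right)} = -2$ ($w{\left(I,p \right)} = \left(-1\right) 2 = -2$)
$s{\left(f,d \right)} = 55 + f - 39 d$ ($s{\left(f,d \right)} = d - \left(-55 - f + 40 d\right) = d + \left(55 + f - 40 d\right) = 55 + f - 39 d$)
$\frac{w{\left(34,47 \right)}}{-4261} + \frac{s{\left(-2,-26 \right)}}{-573} = - \frac{2}{-4261} + \frac{55 - 2 - -1014}{-573} = \left(-2\right) \left(- \frac{1}{4261}\right) + \left(55 - 2 + 1014\right) \left(- \frac{1}{573}\right) = \frac{2}{4261} + 1067 \left(- \frac{1}{573}\right) = \frac{2}{4261} - \frac{1067}{573} = - \frac{4545341}{2441553}$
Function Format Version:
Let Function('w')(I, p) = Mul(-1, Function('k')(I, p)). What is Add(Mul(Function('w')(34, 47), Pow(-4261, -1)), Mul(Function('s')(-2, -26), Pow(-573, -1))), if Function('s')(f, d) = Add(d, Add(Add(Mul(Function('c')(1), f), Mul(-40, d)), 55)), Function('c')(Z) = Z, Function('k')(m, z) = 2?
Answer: Rational(-4545341, 2441553) ≈ -1.8617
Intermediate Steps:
Function('w')(I, p) = -2 (Function('w')(I, p) = Mul(-1, 2) = -2)
Function('s')(f, d) = Add(55, f, Mul(-39, d)) (Function('s')(f, d) = Add(d, Add(Add(Mul(1, f), Mul(-40, d)), 55)) = Add(d, Add(Add(f, Mul(-40, d)), 55)) = Add(d, Add(55, f, Mul(-40, d))) = Add(55, f, Mul(-39, d)))
Add(Mul(Function('w')(34, 47), Pow(-4261, -1)), Mul(Function('s')(-2, -26), Pow(-573, -1))) = Add(Mul(-2, Pow(-4261, -1)), Mul(Add(55, -2, Mul(-39, -26)), Pow(-573, -1))) = Add(Mul(-2, Rational(-1, 4261)), Mul(Add(55, -2, 1014), Rational(-1, 573))) = Add(Rational(2, 4261), Mul(1067, Rational(-1, 573))) = Add(Rational(2, 4261), Rational(-1067, 573)) = Rational(-4545341, 2441553)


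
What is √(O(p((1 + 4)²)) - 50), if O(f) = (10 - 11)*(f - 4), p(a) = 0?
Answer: I*√46 ≈ 6.7823*I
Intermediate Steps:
O(f) = 4 - f (O(f) = -(-4 + f) = 4 - f)
√(O(p((1 + 4)²)) - 50) = √((4 - 1*0) - 50) = √((4 + 0) - 50) = √(4 - 50) = √(-46) = I*√46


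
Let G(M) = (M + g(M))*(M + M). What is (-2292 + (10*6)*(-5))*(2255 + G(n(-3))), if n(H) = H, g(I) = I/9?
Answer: -5896800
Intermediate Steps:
g(I) = I/9 (g(I) = I*(1/9) = I/9)
G(M) = 20*M**2/9 (G(M) = (M + M/9)*(M + M) = (10*M/9)*(2*M) = 20*M**2/9)
(-2292 + (10*6)*(-5))*(2255 + G(n(-3))) = (-2292 + (10*6)*(-5))*(2255 + (20/9)*(-3)**2) = (-2292 + 60*(-5))*(2255 + (20/9)*9) = (-2292 - 300)*(2255 + 20) = -2592*2275 = -5896800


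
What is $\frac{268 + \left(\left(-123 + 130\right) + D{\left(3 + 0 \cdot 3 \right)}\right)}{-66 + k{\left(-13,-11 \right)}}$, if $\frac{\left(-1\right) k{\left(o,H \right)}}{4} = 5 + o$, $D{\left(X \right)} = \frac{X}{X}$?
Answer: $- \frac{138}{17} \approx -8.1176$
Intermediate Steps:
$D{\left(X \right)} = 1$
$k{\left(o,H \right)} = -20 - 4 o$ ($k{\left(o,H \right)} = - 4 \left(5 + o\right) = -20 - 4 o$)
$\frac{268 + \left(\left(-123 + 130\right) + D{\left(3 + 0 \cdot 3 \right)}\right)}{-66 + k{\left(-13,-11 \right)}} = \frac{268 + \left(\left(-123 + 130\right) + 1\right)}{-66 - -32} = \frac{268 + \left(7 + 1\right)}{-66 + \left(-20 + 52\right)} = \frac{268 + 8}{-66 + 32} = \frac{276}{-34} = 276 \left(- \frac{1}{34}\right) = - \frac{138}{17}$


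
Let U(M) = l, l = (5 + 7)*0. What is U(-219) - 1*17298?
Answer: -17298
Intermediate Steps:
l = 0 (l = 12*0 = 0)
U(M) = 0
U(-219) - 1*17298 = 0 - 1*17298 = 0 - 17298 = -17298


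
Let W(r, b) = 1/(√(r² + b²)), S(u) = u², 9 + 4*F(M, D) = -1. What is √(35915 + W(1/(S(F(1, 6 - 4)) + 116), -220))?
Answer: √(75166106983277296234160 + 353713761714*√723341026)/1446682052 ≈ 189.51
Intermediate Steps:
F(M, D) = -5/2 (F(M, D) = -9/4 + (¼)*(-1) = -9/4 - ¼ = -5/2)
W(r, b) = (b² + r²)^(-½) (W(r, b) = 1/(√(b² + r²)) = (b² + r²)^(-½))
√(35915 + W(1/(S(F(1, 6 - 4)) + 116), -220)) = √(35915 + ((-220)² + (1/((-5/2)² + 116))²)^(-½)) = √(35915 + (48400 + (1/(25/4 + 116))²)^(-½)) = √(35915 + (48400 + (1/(489/4))²)^(-½)) = √(35915 + (48400 + (4/489)²)^(-½)) = √(35915 + (48400 + 16/239121)^(-½)) = √(35915 + (11573456416/239121)^(-½)) = √(35915 + 489*√723341026/2893364104)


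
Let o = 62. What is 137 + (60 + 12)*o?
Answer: 4601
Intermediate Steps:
137 + (60 + 12)*o = 137 + (60 + 12)*62 = 137 + 72*62 = 137 + 4464 = 4601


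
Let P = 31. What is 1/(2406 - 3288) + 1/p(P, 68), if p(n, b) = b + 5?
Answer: 809/64386 ≈ 0.012565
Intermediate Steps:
p(n, b) = 5 + b
1/(2406 - 3288) + 1/p(P, 68) = 1/(2406 - 3288) + 1/(5 + 68) = 1/(-882) + 1/73 = -1/882 + 1/73 = 809/64386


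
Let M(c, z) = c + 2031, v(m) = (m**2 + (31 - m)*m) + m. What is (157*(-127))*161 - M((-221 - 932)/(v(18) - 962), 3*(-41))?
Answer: -1239914213/386 ≈ -3.2122e+6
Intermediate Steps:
v(m) = m + m**2 + m*(31 - m) (v(m) = (m**2 + m*(31 - m)) + m = m + m**2 + m*(31 - m))
M(c, z) = 2031 + c
(157*(-127))*161 - M((-221 - 932)/(v(18) - 962), 3*(-41)) = (157*(-127))*161 - (2031 + (-221 - 932)/(32*18 - 962)) = -19939*161 - (2031 - 1153/(576 - 962)) = -3210179 - (2031 - 1153/(-386)) = -3210179 - (2031 - 1153*(-1/386)) = -3210179 - (2031 + 1153/386) = -3210179 - 1*785119/386 = -3210179 - 785119/386 = -1239914213/386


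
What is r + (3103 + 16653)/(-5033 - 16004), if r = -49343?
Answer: -1038048447/21037 ≈ -49344.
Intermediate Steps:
r + (3103 + 16653)/(-5033 - 16004) = -49343 + (3103 + 16653)/(-5033 - 16004) = -49343 + 19756/(-21037) = -49343 + 19756*(-1/21037) = -49343 - 19756/21037 = -1038048447/21037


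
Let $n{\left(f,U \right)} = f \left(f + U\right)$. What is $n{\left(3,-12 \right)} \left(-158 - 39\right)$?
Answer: $5319$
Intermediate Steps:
$n{\left(f,U \right)} = f \left(U + f\right)$
$n{\left(3,-12 \right)} \left(-158 - 39\right) = 3 \left(-12 + 3\right) \left(-158 - 39\right) = 3 \left(-9\right) \left(-197\right) = \left(-27\right) \left(-197\right) = 5319$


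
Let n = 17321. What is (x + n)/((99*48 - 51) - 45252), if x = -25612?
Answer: 8291/40551 ≈ 0.20446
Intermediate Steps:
(x + n)/((99*48 - 51) - 45252) = (-25612 + 17321)/((99*48 - 51) - 45252) = -8291/((4752 - 51) - 45252) = -8291/(4701 - 45252) = -8291/(-40551) = -8291*(-1/40551) = 8291/40551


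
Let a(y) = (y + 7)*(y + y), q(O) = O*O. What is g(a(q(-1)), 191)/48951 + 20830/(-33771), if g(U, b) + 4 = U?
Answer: -113249342/183680469 ≈ -0.61656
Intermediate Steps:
q(O) = O²
a(y) = 2*y*(7 + y) (a(y) = (7 + y)*(2*y) = 2*y*(7 + y))
g(U, b) = -4 + U
g(a(q(-1)), 191)/48951 + 20830/(-33771) = (-4 + 2*(-1)²*(7 + (-1)²))/48951 + 20830/(-33771) = (-4 + 2*1*(7 + 1))*(1/48951) + 20830*(-1/33771) = (-4 + 2*1*8)*(1/48951) - 20830/33771 = (-4 + 16)*(1/48951) - 20830/33771 = 12*(1/48951) - 20830/33771 = 4/16317 - 20830/33771 = -113249342/183680469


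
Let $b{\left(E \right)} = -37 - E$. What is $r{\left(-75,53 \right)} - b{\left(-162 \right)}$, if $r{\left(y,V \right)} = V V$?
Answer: $2684$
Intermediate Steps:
$r{\left(y,V \right)} = V^{2}$
$r{\left(-75,53 \right)} - b{\left(-162 \right)} = 53^{2} - \left(-37 - -162\right) = 2809 - \left(-37 + 162\right) = 2809 - 125 = 2684$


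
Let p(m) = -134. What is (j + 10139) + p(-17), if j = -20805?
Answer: -10800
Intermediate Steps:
(j + 10139) + p(-17) = (-20805 + 10139) - 134 = -10666 - 134 = -10800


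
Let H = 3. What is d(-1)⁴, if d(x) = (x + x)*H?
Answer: 1296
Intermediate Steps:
d(x) = 6*x (d(x) = (x + x)*3 = (2*x)*3 = 6*x)
d(-1)⁴ = (6*(-1))⁴ = (-6)⁴ = 1296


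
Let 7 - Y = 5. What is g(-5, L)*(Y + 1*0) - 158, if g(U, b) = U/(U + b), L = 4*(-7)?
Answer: -5204/33 ≈ -157.70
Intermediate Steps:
L = -28
Y = 2 (Y = 7 - 1*5 = 7 - 5 = 2)
g(-5, L)*(Y + 1*0) - 158 = (-5/(-5 - 28))*(2 + 1*0) - 158 = (-5/(-33))*(2 + 0) - 158 = -5*(-1/33)*2 - 158 = (5/33)*2 - 158 = 10/33 - 158 = -5204/33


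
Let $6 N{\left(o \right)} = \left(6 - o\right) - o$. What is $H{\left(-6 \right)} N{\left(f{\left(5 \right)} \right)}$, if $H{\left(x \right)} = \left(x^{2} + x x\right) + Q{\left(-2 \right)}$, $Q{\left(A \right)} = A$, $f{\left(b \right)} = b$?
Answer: $- \frac{140}{3} \approx -46.667$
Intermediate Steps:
$H{\left(x \right)} = -2 + 2 x^{2}$ ($H{\left(x \right)} = \left(x^{2} + x x\right) - 2 = \left(x^{2} + x^{2}\right) - 2 = 2 x^{2} - 2 = -2 + 2 x^{2}$)
$N{\left(o \right)} = 1 - \frac{o}{3}$ ($N{\left(o \right)} = \frac{\left(6 - o\right) - o}{6} = \frac{6 - 2 o}{6} = 1 - \frac{o}{3}$)
$H{\left(-6 \right)} N{\left(f{\left(5 \right)} \right)} = \left(-2 + 2 \left(-6\right)^{2}\right) \left(1 - \frac{5}{3}\right) = \left(-2 + 2 \cdot 36\right) \left(1 - \frac{5}{3}\right) = \left(-2 + 72\right) \left(- \frac{2}{3}\right) = 70 \left(- \frac{2}{3}\right) = - \frac{140}{3}$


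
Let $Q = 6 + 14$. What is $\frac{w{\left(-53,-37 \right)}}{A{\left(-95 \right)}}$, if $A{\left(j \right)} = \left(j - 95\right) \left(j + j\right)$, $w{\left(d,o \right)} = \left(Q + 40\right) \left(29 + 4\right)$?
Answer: $\frac{99}{1805} \approx 0.054848$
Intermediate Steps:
$Q = 20$
$w{\left(d,o \right)} = 1980$ ($w{\left(d,o \right)} = \left(20 + 40\right) \left(29 + 4\right) = 60 \cdot 33 = 1980$)
$A{\left(j \right)} = 2 j \left(-95 + j\right)$ ($A{\left(j \right)} = \left(-95 + j\right) 2 j = 2 j \left(-95 + j\right)$)
$\frac{w{\left(-53,-37 \right)}}{A{\left(-95 \right)}} = \frac{1980}{2 \left(-95\right) \left(-95 - 95\right)} = \frac{1980}{2 \left(-95\right) \left(-190\right)} = \frac{1980}{36100} = 1980 \cdot \frac{1}{36100} = \frac{99}{1805}$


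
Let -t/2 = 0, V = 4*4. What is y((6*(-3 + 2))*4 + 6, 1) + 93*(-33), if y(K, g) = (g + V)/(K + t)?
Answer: -55259/18 ≈ -3069.9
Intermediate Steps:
V = 16
t = 0 (t = -2*0 = 0)
y(K, g) = (16 + g)/K (y(K, g) = (g + 16)/(K + 0) = (16 + g)/K)
y((6*(-3 + 2))*4 + 6, 1) + 93*(-33) = (16 + 1)/((6*(-3 + 2))*4 + 6) + 93*(-33) = 17/((6*(-1))*4 + 6) - 3069 = 17/(-6*4 + 6) - 3069 = 17/(-24 + 6) - 3069 = 17/(-18) - 3069 = -1/18*17 - 3069 = -17/18 - 3069 = -55259/18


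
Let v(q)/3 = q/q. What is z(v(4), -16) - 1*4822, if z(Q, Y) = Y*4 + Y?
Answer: -4902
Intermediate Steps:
v(q) = 3 (v(q) = 3*(q/q) = 3*1 = 3)
z(Q, Y) = 5*Y (z(Q, Y) = 4*Y + Y = 5*Y)
z(v(4), -16) - 1*4822 = 5*(-16) - 1*4822 = -80 - 4822 = -4902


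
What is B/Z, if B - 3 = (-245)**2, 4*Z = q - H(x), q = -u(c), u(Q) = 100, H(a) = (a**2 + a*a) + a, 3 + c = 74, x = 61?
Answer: -240112/7603 ≈ -31.581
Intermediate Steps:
c = 71 (c = -3 + 74 = 71)
H(a) = a + 2*a**2 (H(a) = (a**2 + a**2) + a = 2*a**2 + a = a + 2*a**2)
q = -100 (q = -1*100 = -100)
Z = -7603/4 (Z = (-100 - 61*(1 + 2*61))/4 = (-100 - 61*(1 + 122))/4 = (-100 - 61*123)/4 = (-100 - 1*7503)/4 = (-100 - 7503)/4 = (1/4)*(-7603) = -7603/4 ≈ -1900.8)
B = 60028 (B = 3 + (-245)**2 = 3 + 60025 = 60028)
B/Z = 60028/(-7603/4) = 60028*(-4/7603) = -240112/7603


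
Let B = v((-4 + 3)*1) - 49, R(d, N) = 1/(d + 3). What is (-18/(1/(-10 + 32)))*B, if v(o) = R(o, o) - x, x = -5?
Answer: 17226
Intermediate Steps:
R(d, N) = 1/(3 + d)
v(o) = 5 + 1/(3 + o) (v(o) = 1/(3 + o) - 1*(-5) = 1/(3 + o) + 5 = 5 + 1/(3 + o))
B = -87/2 (B = (16 + 5*((-4 + 3)*1))/(3 + (-4 + 3)*1) - 49 = (16 + 5*(-1*1))/(3 - 1*1) - 49 = (16 + 5*(-1))/(3 - 1) - 49 = (16 - 5)/2 - 49 = (1/2)*11 - 49 = 11/2 - 49 = -87/2 ≈ -43.500)
(-18/(1/(-10 + 32)))*B = -18/(1/(-10 + 32))*(-87/2) = -18/(1/22)*(-87/2) = -18/1/22*(-87/2) = -18*22*(-87/2) = -396*(-87/2) = 17226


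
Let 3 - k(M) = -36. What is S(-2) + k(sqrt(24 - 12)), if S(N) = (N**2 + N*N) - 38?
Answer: 9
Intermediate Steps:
S(N) = -38 + 2*N**2 (S(N) = (N**2 + N**2) - 38 = 2*N**2 - 38 = -38 + 2*N**2)
k(M) = 39 (k(M) = 3 - 1*(-36) = 3 + 36 = 39)
S(-2) + k(sqrt(24 - 12)) = (-38 + 2*(-2)**2) + 39 = (-38 + 2*4) + 39 = (-38 + 8) + 39 = -30 + 39 = 9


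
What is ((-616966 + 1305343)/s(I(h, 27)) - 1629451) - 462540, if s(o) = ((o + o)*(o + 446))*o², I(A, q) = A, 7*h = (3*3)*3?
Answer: -86442981554339/41321178 ≈ -2.0920e+6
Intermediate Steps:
h = 27/7 (h = ((3*3)*3)/7 = (9*3)/7 = (⅐)*27 = 27/7 ≈ 3.8571)
s(o) = 2*o³*(446 + o) (s(o) = ((2*o)*(446 + o))*o² = (2*o*(446 + o))*o² = 2*o³*(446 + o))
((-616966 + 1305343)/s(I(h, 27)) - 1629451) - 462540 = ((-616966 + 1305343)/((2*(27/7)³*(446 + 27/7))) - 1629451) - 462540 = (688377/((2*(19683/343)*(3149/7))) - 1629451) - 462540 = (688377/(123963534/2401) - 1629451) - 462540 = (688377*(2401/123963534) - 1629451) - 462540 = (550931059/41321178 - 1629451) - 462540 = -67330283882219/41321178 - 462540 = -86442981554339/41321178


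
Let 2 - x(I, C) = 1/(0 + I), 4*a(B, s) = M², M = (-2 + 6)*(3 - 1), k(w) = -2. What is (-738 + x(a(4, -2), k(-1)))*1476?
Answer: -4345713/4 ≈ -1.0864e+6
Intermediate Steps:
M = 8 (M = 4*2 = 8)
a(B, s) = 16 (a(B, s) = (¼)*8² = (¼)*64 = 16)
x(I, C) = 2 - 1/I (x(I, C) = 2 - 1/(0 + I) = 2 - 1/I)
(-738 + x(a(4, -2), k(-1)))*1476 = (-738 + (2 - 1/16))*1476 = (-738 + 31/16)*1476 = -11777/16*1476 = -4345713/4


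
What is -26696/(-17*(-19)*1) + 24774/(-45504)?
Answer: -203796131/2449632 ≈ -83.195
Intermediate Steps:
-26696/(-17*(-19)*1) + 24774/(-45504) = -26696/(323*1) + 24774*(-1/45504) = -26696/323 - 4129/7584 = -203796131/2449632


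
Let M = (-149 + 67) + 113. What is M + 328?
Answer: 359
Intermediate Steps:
M = 31 (M = -82 + 113 = 31)
M + 328 = 31 + 328 = 359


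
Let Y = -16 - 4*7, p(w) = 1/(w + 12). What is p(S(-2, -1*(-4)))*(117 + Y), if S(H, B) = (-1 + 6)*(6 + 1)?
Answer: 73/47 ≈ 1.5532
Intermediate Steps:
S(H, B) = 35 (S(H, B) = 5*7 = 35)
p(w) = 1/(12 + w)
Y = -44 (Y = -16 - 1*28 = -16 - 28 = -44)
p(S(-2, -1*(-4)))*(117 + Y) = (117 - 44)/(12 + 35) = 73/47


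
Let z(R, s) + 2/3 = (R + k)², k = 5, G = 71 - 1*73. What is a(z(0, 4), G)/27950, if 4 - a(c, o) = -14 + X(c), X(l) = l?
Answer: -19/83850 ≈ -0.00022660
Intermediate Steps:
G = -2 (G = 71 - 73 = -2)
z(R, s) = -⅔ + (5 + R)² (z(R, s) = -⅔ + (R + 5)² = -⅔ + (5 + R)²)
a(c, o) = 18 - c (a(c, o) = 4 - (-14 + c) = 4 + (14 - c) = 18 - c)
a(z(0, 4), G)/27950 = (18 - (-⅔ + (5 + 0)²))/27950 = (18 - (-⅔ + 5²))*(1/27950) = (18 - (-⅔ + 25))*(1/27950) = (18 - 1*73/3)*(1/27950) = (18 - 73/3)*(1/27950) = -19/3*1/27950 = -19/83850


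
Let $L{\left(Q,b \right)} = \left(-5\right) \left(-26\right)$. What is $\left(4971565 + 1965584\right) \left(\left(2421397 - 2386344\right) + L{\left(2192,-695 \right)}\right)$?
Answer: $244069713267$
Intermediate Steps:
$L{\left(Q,b \right)} = 130$
$\left(4971565 + 1965584\right) \left(\left(2421397 - 2386344\right) + L{\left(2192,-695 \right)}\right) = \left(4971565 + 1965584\right) \left(\left(2421397 - 2386344\right) + 130\right) = 6937149 \left(\left(2421397 - 2386344\right) + 130\right) = 6937149 \left(35053 + 130\right) = 6937149 \cdot 35183 = 244069713267$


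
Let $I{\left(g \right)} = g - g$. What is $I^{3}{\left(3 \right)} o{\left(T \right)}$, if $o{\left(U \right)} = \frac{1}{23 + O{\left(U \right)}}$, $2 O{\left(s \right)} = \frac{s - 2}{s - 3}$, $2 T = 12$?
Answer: $0$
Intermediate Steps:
$T = 6$ ($T = \frac{1}{2} \cdot 12 = 6$)
$O{\left(s \right)} = \frac{-2 + s}{2 \left(-3 + s\right)}$ ($O{\left(s \right)} = \frac{\left(s - 2\right) \frac{1}{s - 3}}{2} = \frac{\left(-2 + s\right) \frac{1}{-3 + s}}{2} = \frac{\frac{1}{-3 + s} \left(-2 + s\right)}{2} = \frac{-2 + s}{2 \left(-3 + s\right)}$)
$I{\left(g \right)} = 0$
$o{\left(U \right)} = \frac{1}{23 + \frac{-2 + U}{2 \left(-3 + U\right)}}$
$I^{3}{\left(3 \right)} o{\left(T \right)} = 0^{3} \frac{2 \left(-3 + 6\right)}{-140 + 47 \cdot 6} = 0 \cdot 2 \frac{1}{-140 + 282} \cdot 3 = 0 \cdot 2 \cdot \frac{1}{142} \cdot 3 = 0 \cdot \frac{3}{71} = 0$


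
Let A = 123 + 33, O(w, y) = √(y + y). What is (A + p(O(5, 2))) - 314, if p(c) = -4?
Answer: -162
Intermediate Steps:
O(w, y) = √2*√y (O(w, y) = √(2*y) = √2*√y)
A = 156
(A + p(O(5, 2))) - 314 = (156 - 4) - 314 = 152 - 314 = -162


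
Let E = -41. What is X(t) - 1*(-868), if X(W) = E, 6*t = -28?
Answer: 827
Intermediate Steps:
t = -14/3 (t = (⅙)*(-28) = -14/3 ≈ -4.6667)
X(W) = -41
X(t) - 1*(-868) = -41 - 1*(-868) = -41 + 868 = 827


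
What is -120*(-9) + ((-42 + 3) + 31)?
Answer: 1072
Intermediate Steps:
-120*(-9) + ((-42 + 3) + 31) = 1080 + (-39 + 31) = 1080 - 8 = 1072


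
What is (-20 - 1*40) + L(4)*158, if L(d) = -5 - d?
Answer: -1482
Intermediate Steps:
(-20 - 1*40) + L(4)*158 = (-20 - 1*40) + (-5 - 1*4)*158 = (-20 - 40) + (-5 - 4)*158 = -60 - 9*158 = -60 - 1422 = -1482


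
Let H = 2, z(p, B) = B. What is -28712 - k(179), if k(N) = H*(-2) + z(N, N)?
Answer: -28887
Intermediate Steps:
k(N) = -4 + N (k(N) = 2*(-2) + N = -4 + N)
-28712 - k(179) = -28712 - (-4 + 179) = -28712 - 1*175 = -28712 - 175 = -28887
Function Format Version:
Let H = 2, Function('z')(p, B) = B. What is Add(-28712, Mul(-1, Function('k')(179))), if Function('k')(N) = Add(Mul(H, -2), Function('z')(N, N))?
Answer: -28887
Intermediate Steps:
Function('k')(N) = Add(-4, N) (Function('k')(N) = Add(Mul(2, -2), N) = Add(-4, N))
Add(-28712, Mul(-1, Function('k')(179))) = Add(-28712, Mul(-1, Add(-4, 179))) = Add(-28712, Mul(-1, 175)) = Add(-28712, -175) = -28887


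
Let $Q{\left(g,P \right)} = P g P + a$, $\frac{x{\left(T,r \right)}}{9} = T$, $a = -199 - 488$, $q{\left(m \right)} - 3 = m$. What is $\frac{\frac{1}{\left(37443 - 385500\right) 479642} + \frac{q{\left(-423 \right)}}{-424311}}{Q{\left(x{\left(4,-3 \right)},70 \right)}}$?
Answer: $\frac{23371985641723}{4148914713754863486114} \approx 5.6333 \cdot 10^{-9}$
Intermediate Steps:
$q{\left(m \right)} = 3 + m$
$a = -687$
$x{\left(T,r \right)} = 9 T$
$Q{\left(g,P \right)} = -687 + g P^{2}$ ($Q{\left(g,P \right)} = P g P - 687 = g P^{2} - 687 = -687 + g P^{2}$)
$\frac{\frac{1}{\left(37443 - 385500\right) 479642} + \frac{q{\left(-423 \right)}}{-424311}}{Q{\left(x{\left(4,-3 \right)},70 \right)}} = \frac{\frac{1}{\left(37443 - 385500\right) 479642} + \frac{3 - 423}{-424311}}{-687 + 9 \cdot 4 \cdot 70^{2}} = \frac{\frac{1}{-348057} \cdot \frac{1}{479642} - - \frac{140}{141437}}{-687 + 36 \cdot 4900} = \frac{\left(- \frac{1}{348057}\right) \frac{1}{479642} + \frac{140}{141437}}{-687 + 176400} = \frac{- \frac{1}{166942755594} + \frac{140}{141437}}{175713} = \frac{23371985641723}{23611882522948578} \cdot \frac{1}{175713} = \frac{23371985641723}{4148914713754863486114}$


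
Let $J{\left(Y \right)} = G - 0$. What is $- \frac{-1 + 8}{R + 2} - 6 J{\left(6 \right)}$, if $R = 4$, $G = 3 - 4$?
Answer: $\frac{29}{6} \approx 4.8333$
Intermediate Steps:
$G = -1$ ($G = 3 - 4 = -1$)
$J{\left(Y \right)} = -1$ ($J{\left(Y \right)} = -1 - 0 = -1 + 0 = -1$)
$- \frac{-1 + 8}{R + 2} - 6 J{\left(6 \right)} = - \frac{-1 + 8}{4 + 2} - -6 = - \frac{7}{6} + 6 = \frac{29}{6}$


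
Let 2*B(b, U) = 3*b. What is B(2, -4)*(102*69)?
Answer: 21114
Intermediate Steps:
B(b, U) = 3*b/2 (B(b, U) = (3*b)/2 = 3*b/2)
B(2, -4)*(102*69) = ((3/2)*2)*(102*69) = 3*7038 = 21114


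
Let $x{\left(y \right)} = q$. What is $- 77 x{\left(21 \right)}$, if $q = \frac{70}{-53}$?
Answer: $\frac{5390}{53} \approx 101.7$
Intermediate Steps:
$q = - \frac{70}{53}$ ($q = 70 \left(- \frac{1}{53}\right) = - \frac{70}{53} \approx -1.3208$)
$x{\left(y \right)} = - \frac{70}{53}$
$- 77 x{\left(21 \right)} = \left(-77\right) \left(- \frac{70}{53}\right) = \frac{5390}{53}$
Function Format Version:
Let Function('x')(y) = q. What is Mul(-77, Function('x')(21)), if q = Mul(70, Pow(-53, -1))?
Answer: Rational(5390, 53) ≈ 101.70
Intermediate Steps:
q = Rational(-70, 53) (q = Mul(70, Rational(-1, 53)) = Rational(-70, 53) ≈ -1.3208)
Function('x')(y) = Rational(-70, 53)
Mul(-77, Function('x')(21)) = Mul(-77, Rational(-70, 53)) = Rational(5390, 53)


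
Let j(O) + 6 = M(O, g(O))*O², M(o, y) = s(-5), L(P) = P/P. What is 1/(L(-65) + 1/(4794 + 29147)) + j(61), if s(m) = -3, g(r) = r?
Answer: -379064257/33942 ≈ -11168.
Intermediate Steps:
L(P) = 1
M(o, y) = -3
j(O) = -6 - 3*O²
1/(L(-65) + 1/(4794 + 29147)) + j(61) = 1/(1 + 1/(4794 + 29147)) + (-6 - 3*61²) = 1/(1 + 1/33941) + (-6 - 3*3721) = 1/(1 + 1/33941) + (-6 - 11163) = 1/(33942/33941) - 11169 = 33941/33942 - 11169 = -379064257/33942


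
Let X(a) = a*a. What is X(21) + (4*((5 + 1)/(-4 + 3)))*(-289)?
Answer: 7377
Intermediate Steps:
X(a) = a**2
X(21) + (4*((5 + 1)/(-4 + 3)))*(-289) = 21**2 + (4*((5 + 1)/(-4 + 3)))*(-289) = 441 + (4*(6/(-1)))*(-289) = 441 + (4*(6*(-1)))*(-289) = 441 + (4*(-6))*(-289) = 441 - 24*(-289) = 441 + 6936 = 7377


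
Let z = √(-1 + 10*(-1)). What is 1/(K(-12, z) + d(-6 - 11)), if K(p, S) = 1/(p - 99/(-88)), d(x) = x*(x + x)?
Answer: 87/50278 ≈ 0.0017304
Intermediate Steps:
d(x) = 2*x² (d(x) = x*(2*x) = 2*x²)
z = I*√11 (z = √(-1 - 10) = √(-11) = I*√11 ≈ 3.3166*I)
K(p, S) = 1/(9/8 + p) (K(p, S) = 1/(p - 99*(-1/88)) = 1/(p + 9/8) = 1/(9/8 + p))
1/(K(-12, z) + d(-6 - 11)) = 1/(8/(9 + 8*(-12)) + 2*(-6 - 11)²) = 1/(8/(9 - 96) + 2*(-17)²) = 1/(8/(-87) + 2*289) = 1/(8*(-1/87) + 578) = 1/(-8/87 + 578) = 1/(50278/87) = 87/50278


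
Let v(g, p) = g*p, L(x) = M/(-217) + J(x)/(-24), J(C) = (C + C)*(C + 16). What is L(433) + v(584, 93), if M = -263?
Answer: 99243115/2604 ≈ 38112.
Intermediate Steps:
J(C) = 2*C*(16 + C) (J(C) = (2*C)*(16 + C) = 2*C*(16 + C))
L(x) = 263/217 - x*(16 + x)/12 (L(x) = -263/(-217) + (2*x*(16 + x))/(-24) = -263*(-1/217) + (2*x*(16 + x))*(-1/24) = 263/217 - x*(16 + x)/12)
L(433) + v(584, 93) = (263/217 - 1/12*433*(16 + 433)) + 584*93 = (263/217 - 1/12*433*449) + 54312 = (263/217 - 194417/12) + 54312 = -42185333/2604 + 54312 = 99243115/2604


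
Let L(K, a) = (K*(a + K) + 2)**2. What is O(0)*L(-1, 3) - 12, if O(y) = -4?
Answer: -12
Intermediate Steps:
L(K, a) = (2 + K*(K + a))**2 (L(K, a) = (K*(K + a) + 2)**2 = (2 + K*(K + a))**2)
O(0)*L(-1, 3) - 12 = -4*(2 + (-1)**2 - 1*3)**2 - 12 = -4*(2 + 1 - 3)**2 - 12 = -4*0**2 - 12 = -4*0 - 12 = 0 - 12 = -12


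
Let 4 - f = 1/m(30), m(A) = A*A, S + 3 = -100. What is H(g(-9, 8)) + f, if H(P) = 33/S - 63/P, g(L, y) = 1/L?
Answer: 52901897/92700 ≈ 570.68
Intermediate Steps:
S = -103 (S = -3 - 100 = -103)
m(A) = A**2
H(P) = -33/103 - 63/P (H(P) = 33/(-103) - 63/P = 33*(-1/103) - 63/P = -33/103 - 63/P)
f = 3599/900 (f = 4 - 1/(30**2) = 4 - 1/900 = 3599/900 ≈ 3.9989)
H(g(-9, 8)) + f = (-33/103 - 63/(1/(-9))) + 3599/900 = (-33/103 - 63/(-1/9)) + 3599/900 = (-33/103 - 63*(-9)) + 3599/900 = (-33/103 + 567) + 3599/900 = 58368/103 + 3599/900 = 52901897/92700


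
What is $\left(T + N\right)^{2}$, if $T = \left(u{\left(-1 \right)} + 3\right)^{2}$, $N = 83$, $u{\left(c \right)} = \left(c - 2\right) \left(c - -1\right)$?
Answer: $8464$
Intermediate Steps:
$u{\left(c \right)} = \left(1 + c\right) \left(-2 + c\right)$ ($u{\left(c \right)} = \left(-2 + c\right) \left(c + \left(-2 + 3\right)\right) = \left(-2 + c\right) \left(c + 1\right) = \left(-2 + c\right) \left(1 + c\right) = \left(1 + c\right) \left(-2 + c\right)$)
$T = 9$ ($T = \left(\left(-2 + \left(-1\right)^{2} - -1\right) + 3\right)^{2} = \left(\left(-2 + 1 + 1\right) + 3\right)^{2} = \left(0 + 3\right)^{2} = 3^{2} = 9$)
$\left(T + N\right)^{2} = \left(9 + 83\right)^{2} = 92^{2} = 8464$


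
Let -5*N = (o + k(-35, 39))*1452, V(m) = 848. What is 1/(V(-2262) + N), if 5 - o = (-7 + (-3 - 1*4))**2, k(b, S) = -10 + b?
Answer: 5/346912 ≈ 1.4413e-5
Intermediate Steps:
o = -191 (o = 5 - (-7 + (-3 - 1*4))**2 = 5 - (-7 + (-3 - 4))**2 = 5 - (-7 - 7)**2 = 5 - 1*(-14)**2 = 5 - 1*196 = 5 - 196 = -191)
N = 342672/5 (N = -(-191 + (-10 - 35))*1452/5 = -(-191 - 45)*1452/5 = -(-236)*1452/5 = -1/5*(-342672) = 342672/5 ≈ 68534.)
1/(V(-2262) + N) = 1/(848 + 342672/5) = 1/(346912/5) = 5/346912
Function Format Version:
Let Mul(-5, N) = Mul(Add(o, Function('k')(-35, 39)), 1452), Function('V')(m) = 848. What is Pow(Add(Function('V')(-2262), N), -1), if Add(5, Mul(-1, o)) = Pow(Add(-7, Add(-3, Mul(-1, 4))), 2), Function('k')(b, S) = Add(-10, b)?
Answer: Rational(5, 346912) ≈ 1.4413e-5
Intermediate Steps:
o = -191 (o = Add(5, Mul(-1, Pow(Add(-7, Add(-3, Mul(-1, 4))), 2))) = Add(5, Mul(-1, Pow(Add(-7, Add(-3, -4)), 2))) = Add(5, Mul(-1, Pow(Add(-7, -7), 2))) = Add(5, Mul(-1, Pow(-14, 2))) = Add(5, Mul(-1, 196)) = Add(5, -196) = -191)
N = Rational(342672, 5) (N = Mul(Rational(-1, 5), Mul(Add(-191, Add(-10, -35)), 1452)) = Mul(Rational(-1, 5), Mul(Add(-191, -45), 1452)) = Mul(Rational(-1, 5), Mul(-236, 1452)) = Mul(Rational(-1, 5), -342672) = Rational(342672, 5) ≈ 68534.)
Pow(Add(Function('V')(-2262), N), -1) = Pow(Add(848, Rational(342672, 5)), -1) = Pow(Rational(346912, 5), -1) = Rational(5, 346912)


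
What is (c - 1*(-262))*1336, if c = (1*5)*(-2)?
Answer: 336672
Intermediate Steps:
c = -10 (c = 5*(-2) = -10)
(c - 1*(-262))*1336 = (-10 - 1*(-262))*1336 = (-10 + 262)*1336 = 252*1336 = 336672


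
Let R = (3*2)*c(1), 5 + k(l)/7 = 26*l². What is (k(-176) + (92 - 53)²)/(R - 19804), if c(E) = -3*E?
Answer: -2819559/9911 ≈ -284.49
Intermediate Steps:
k(l) = -35 + 182*l² (k(l) = -35 + 7*(26*l²) = -35 + 182*l²)
R = -18 (R = (3*2)*(-3*1) = 6*(-3) = -18)
(k(-176) + (92 - 53)²)/(R - 19804) = ((-35 + 182*(-176)²) + (92 - 53)²)/(-18 - 19804) = ((-35 + 182*30976) + 39²)/(-19822) = ((-35 + 5637632) + 1521)*(-1/19822) = (5637597 + 1521)*(-1/19822) = 5639118*(-1/19822) = -2819559/9911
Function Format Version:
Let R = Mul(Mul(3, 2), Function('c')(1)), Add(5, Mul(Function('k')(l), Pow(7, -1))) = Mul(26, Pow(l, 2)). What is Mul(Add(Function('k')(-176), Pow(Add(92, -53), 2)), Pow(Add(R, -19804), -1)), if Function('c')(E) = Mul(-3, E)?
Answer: Rational(-2819559, 9911) ≈ -284.49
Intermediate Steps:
Function('k')(l) = Add(-35, Mul(182, Pow(l, 2))) (Function('k')(l) = Add(-35, Mul(7, Mul(26, Pow(l, 2)))) = Add(-35, Mul(182, Pow(l, 2))))
R = -18 (R = Mul(Mul(3, 2), Mul(-3, 1)) = Mul(6, -3) = -18)
Mul(Add(Function('k')(-176), Pow(Add(92, -53), 2)), Pow(Add(R, -19804), -1)) = Mul(Add(Add(-35, Mul(182, Pow(-176, 2))), Pow(Add(92, -53), 2)), Pow(Add(-18, -19804), -1)) = Mul(Add(Add(-35, Mul(182, 30976)), Pow(39, 2)), Pow(-19822, -1)) = Mul(Add(Add(-35, 5637632), 1521), Rational(-1, 19822)) = Mul(Add(5637597, 1521), Rational(-1, 19822)) = Mul(5639118, Rational(-1, 19822)) = Rational(-2819559, 9911)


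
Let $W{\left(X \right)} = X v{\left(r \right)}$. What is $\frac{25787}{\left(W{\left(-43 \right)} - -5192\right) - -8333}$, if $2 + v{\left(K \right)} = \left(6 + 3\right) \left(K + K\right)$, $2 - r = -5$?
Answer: $\frac{25787}{8193} \approx 3.1474$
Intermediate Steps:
$r = 7$ ($r = 2 - -5 = 2 + 5 = 7$)
$v{\left(K \right)} = -2 + 18 K$ ($v{\left(K \right)} = -2 + \left(6 + 3\right) \left(K + K\right) = -2 + 9 \cdot 2 K = -2 + 18 K$)
$W{\left(X \right)} = 124 X$ ($W{\left(X \right)} = X \left(-2 + 18 \cdot 7\right) = X \left(-2 + 126\right) = X 124 = 124 X$)
$\frac{25787}{\left(W{\left(-43 \right)} - -5192\right) - -8333} = \frac{25787}{\left(124 \left(-43\right) - -5192\right) - -8333} = \frac{25787}{\left(-5332 + 5192\right) + 8333} = \frac{25787}{-140 + 8333} = \frac{25787}{8193}$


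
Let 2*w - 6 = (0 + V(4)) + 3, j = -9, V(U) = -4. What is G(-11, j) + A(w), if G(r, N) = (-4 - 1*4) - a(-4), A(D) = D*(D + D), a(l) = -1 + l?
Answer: 19/2 ≈ 9.5000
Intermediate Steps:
w = 5/2 (w = 3 + ((0 - 4) + 3)/2 = 3 + (-4 + 3)/2 = 3 + (½)*(-1) = 3 - ½ = 5/2 ≈ 2.5000)
A(D) = 2*D² (A(D) = D*(2*D) = 2*D²)
G(r, N) = -3 (G(r, N) = (-4 - 1*4) - (-1 - 4) = (-4 - 4) - 1*(-5) = -8 + 5 = -3)
G(-11, j) + A(w) = -3 + 2*(5/2)² = -3 + 2*(25/4) = -3 + 25/2 = 19/2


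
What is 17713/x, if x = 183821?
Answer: 17713/183821 ≈ 0.096360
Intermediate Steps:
17713/x = 17713/183821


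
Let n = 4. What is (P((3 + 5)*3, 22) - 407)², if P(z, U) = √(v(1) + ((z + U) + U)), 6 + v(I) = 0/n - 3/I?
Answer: (407 - √59)² ≈ 1.5946e+5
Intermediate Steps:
v(I) = -6 - 3/I (v(I) = -6 + (0/4 - 3/I) = -6 + (0*(¼) - 3/I) = -6 + (0 - 3/I) = -6 - 3/I)
P(z, U) = √(-9 + z + 2*U) (P(z, U) = √((-6 - 3/1) + ((z + U) + U)) = √((-6 - 3*1) + ((U + z) + U)) = √((-6 - 3) + (z + 2*U)) = √(-9 + (z + 2*U)) = √(-9 + z + 2*U))
(P((3 + 5)*3, 22) - 407)² = (√(-9 + (3 + 5)*3 + 2*22) - 407)² = (√(-9 + 8*3 + 44) - 407)² = (√(-9 + 24 + 44) - 407)² = (√59 - 407)² = (-407 + √59)²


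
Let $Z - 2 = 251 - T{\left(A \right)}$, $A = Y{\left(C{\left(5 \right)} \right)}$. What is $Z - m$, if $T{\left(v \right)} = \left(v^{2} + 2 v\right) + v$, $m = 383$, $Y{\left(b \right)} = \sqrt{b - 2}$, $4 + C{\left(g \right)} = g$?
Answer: $-129 - 3 i \approx -129.0 - 3.0 i$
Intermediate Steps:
$C{\left(g \right)} = -4 + g$
$Y{\left(b \right)} = \sqrt{-2 + b}$
$A = i$ ($A = \sqrt{-2 + \left(-4 + 5\right)} = \sqrt{-2 + 1} = \sqrt{-1} = i \approx 1.0 i$)
$T{\left(v \right)} = v^{2} + 3 v$
$Z = 253 - i \left(3 + i\right)$ ($Z = 2 + \left(251 - i \left(3 + i\right)\right) = 253 - i \left(3 + i\right) \approx 254.0 - 3.0 i$)
$Z - m = \left(254 - 3 i\right) - 383 = -129 - 3 i$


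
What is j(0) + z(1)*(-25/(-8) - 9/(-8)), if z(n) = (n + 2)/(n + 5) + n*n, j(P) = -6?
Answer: 3/8 ≈ 0.37500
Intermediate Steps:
z(n) = n² + (2 + n)/(5 + n) (z(n) = (2 + n)/(5 + n) + n² = n² + (2 + n)/(5 + n))
j(0) + z(1)*(-25/(-8) - 9/(-8)) = -6 + ((2 + 1 + 1³ + 5*1²)/(5 + 1))*(-25/(-8) - 9/(-8)) = -6 + ((2 + 1 + 1 + 5*1)/6)*(-25*(-⅛) - 9*(-⅛)) = -6 + ((2 + 1 + 1 + 5)/6)*(25/8 + 9/8) = -6 + ((⅙)*9)*(17/4) = -6 + (3/2)*(17/4) = -6 + 51/8 = 3/8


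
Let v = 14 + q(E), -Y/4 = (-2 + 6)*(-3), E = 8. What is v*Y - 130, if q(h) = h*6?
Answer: 2846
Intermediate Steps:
q(h) = 6*h
Y = 48 (Y = -4*(-2 + 6)*(-3) = -16*(-3) = -4*(-12) = 48)
v = 62 (v = 14 + 6*8 = 14 + 48 = 62)
v*Y - 130 = 62*48 - 130 = 2976 - 130 = 2846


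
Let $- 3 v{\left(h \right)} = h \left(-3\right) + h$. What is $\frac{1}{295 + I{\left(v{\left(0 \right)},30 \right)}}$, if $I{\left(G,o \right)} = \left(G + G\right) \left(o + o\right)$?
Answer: $\frac{1}{295} \approx 0.0033898$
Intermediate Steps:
$v{\left(h \right)} = \frac{2 h}{3}$ ($v{\left(h \right)} = - \frac{h \left(-3\right) + h}{3} = - \frac{- 3 h + h}{3} = - \frac{\left(-2\right) h}{3} = \frac{2 h}{3}$)
$I{\left(G,o \right)} = 4 G o$ ($I{\left(G,o \right)} = 2 G 2 o = 4 G o$)
$\frac{1}{295 + I{\left(v{\left(0 \right)},30 \right)}} = \frac{1}{295 + 4 \cdot \frac{2}{3} \cdot 0 \cdot 30} = \frac{1}{295 + 4 \cdot 0 \cdot 30} = \frac{1}{295 + 0} = \frac{1}{295}$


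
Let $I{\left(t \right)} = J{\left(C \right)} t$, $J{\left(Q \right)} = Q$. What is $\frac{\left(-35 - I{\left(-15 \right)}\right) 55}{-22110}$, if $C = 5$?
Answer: $- \frac{20}{201} \approx -0.099502$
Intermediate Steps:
$I{\left(t \right)} = 5 t$
$\frac{\left(-35 - I{\left(-15 \right)}\right) 55}{-22110} = \frac{\left(-35 - 5 \left(-15\right)\right) 55}{-22110} = \left(-35 - -75\right) 55 \left(- \frac{1}{22110}\right) = \left(-35 + 75\right) 55 \left(- \frac{1}{22110}\right) = 40 \cdot 55 \left(- \frac{1}{22110}\right) = 2200 \left(- \frac{1}{22110}\right) = - \frac{20}{201}$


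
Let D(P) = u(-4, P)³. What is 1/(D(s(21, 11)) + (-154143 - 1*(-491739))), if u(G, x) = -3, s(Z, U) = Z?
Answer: 1/337569 ≈ 2.9624e-6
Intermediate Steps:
D(P) = -27 (D(P) = (-3)³ = -27)
1/(D(s(21, 11)) + (-154143 - 1*(-491739))) = 1/(-27 + (-154143 - 1*(-491739))) = 1/(-27 + (-154143 + 491739)) = 1/(-27 + 337596) = 1/337569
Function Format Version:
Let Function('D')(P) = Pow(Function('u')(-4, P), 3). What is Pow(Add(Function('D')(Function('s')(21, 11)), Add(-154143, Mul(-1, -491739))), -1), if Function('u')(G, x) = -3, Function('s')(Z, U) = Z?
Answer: Rational(1, 337569) ≈ 2.9624e-6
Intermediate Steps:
Function('D')(P) = -27 (Function('D')(P) = Pow(-3, 3) = -27)
Pow(Add(Function('D')(Function('s')(21, 11)), Add(-154143, Mul(-1, -491739))), -1) = Pow(Add(-27, Add(-154143, Mul(-1, -491739))), -1) = Pow(Add(-27, Add(-154143, 491739)), -1) = Pow(Add(-27, 337596), -1) = Pow(337569, -1) = Rational(1, 337569)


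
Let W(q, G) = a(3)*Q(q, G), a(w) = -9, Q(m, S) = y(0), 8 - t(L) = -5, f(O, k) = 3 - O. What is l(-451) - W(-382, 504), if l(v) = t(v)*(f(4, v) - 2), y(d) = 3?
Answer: -12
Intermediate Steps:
t(L) = 13 (t(L) = 8 - 1*(-5) = 8 + 5 = 13)
Q(m, S) = 3
l(v) = -39 (l(v) = 13*((3 - 1*4) - 2) = 13*((3 - 4) - 2) = 13*(-1 - 2) = 13*(-3) = -39)
W(q, G) = -27 (W(q, G) = -9*3 = -27)
l(-451) - W(-382, 504) = -39 - 1*(-27) = -39 + 27 = -12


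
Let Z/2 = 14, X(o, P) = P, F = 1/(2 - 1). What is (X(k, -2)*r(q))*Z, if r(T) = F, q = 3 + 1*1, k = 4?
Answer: -56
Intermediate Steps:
q = 4 (q = 3 + 1 = 4)
F = 1 (F = 1/1 = 1)
Z = 28 (Z = 2*14 = 28)
r(T) = 1
(X(k, -2)*r(q))*Z = -2*1*28 = -2*28 = -56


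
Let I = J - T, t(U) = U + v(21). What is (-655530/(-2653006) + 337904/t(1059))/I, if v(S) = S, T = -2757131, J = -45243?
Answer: 56073081989/485639221634640 ≈ 0.00011546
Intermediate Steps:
t(U) = 21 + U (t(U) = U + 21 = 21 + U)
I = 2711888 (I = -45243 - 1*(-2757131) = -45243 + 2757131 = 2711888)
(-655530/(-2653006) + 337904/t(1059))/I = (-655530/(-2653006) + 337904/(21 + 1059))/2711888 = (-655530*(-1/2653006) + 337904/1080)*(1/2711888) = (327765/1326503 + 337904*(1/1080))*(1/2711888) = (327765/1326503 + 42238/135)*(1/2711888) = (56073081989/179077905)*(1/2711888) = 56073081989/485639221634640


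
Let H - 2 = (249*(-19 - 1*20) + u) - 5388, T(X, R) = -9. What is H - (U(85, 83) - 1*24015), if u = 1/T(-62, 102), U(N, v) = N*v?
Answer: 16766/9 ≈ 1862.9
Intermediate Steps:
u = -⅑ (u = 1/(-9) = -⅑ ≈ -0.11111)
H = -135874/9 (H = 2 + ((249*(-19 - 1*20) - ⅑) - 5388) = 2 + ((249*(-19 - 20) - ⅑) - 5388) = 2 + ((249*(-39) - ⅑) - 5388) = 2 + ((-9711 - ⅑) - 5388) = 2 + (-87400/9 - 5388) = 2 - 135892/9 = -135874/9 ≈ -15097.)
H - (U(85, 83) - 1*24015) = -135874/9 - (85*83 - 1*24015) = -135874/9 - (7055 - 24015) = -135874/9 - 1*(-16960) = -135874/9 + 16960 = 16766/9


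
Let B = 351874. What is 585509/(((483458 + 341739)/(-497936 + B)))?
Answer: -85520615558/825197 ≈ -1.0364e+5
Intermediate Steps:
585509/(((483458 + 341739)/(-497936 + B))) = 585509/(((483458 + 341739)/(-497936 + 351874))) = 585509/((825197/(-146062))) = 585509/((825197*(-1/146062))) = 585509/(-825197/146062) = 585509*(-146062/825197) = -85520615558/825197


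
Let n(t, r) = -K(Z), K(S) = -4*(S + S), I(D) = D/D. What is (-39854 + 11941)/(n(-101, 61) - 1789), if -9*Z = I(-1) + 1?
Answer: 251217/16117 ≈ 15.587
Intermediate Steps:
I(D) = 1
Z = -2/9 (Z = -(1 + 1)/9 = -1/9*2 = -2/9 ≈ -0.22222)
K(S) = -8*S
n(t, r) = -16/9 (n(t, r) = -(-8)*(-2)/9 = -1*16/9 = -16/9)
(-39854 + 11941)/(n(-101, 61) - 1789) = (-39854 + 11941)/(-16/9 - 1789) = -27913/(-16117/9) = -27913*(-9/16117) = 251217/16117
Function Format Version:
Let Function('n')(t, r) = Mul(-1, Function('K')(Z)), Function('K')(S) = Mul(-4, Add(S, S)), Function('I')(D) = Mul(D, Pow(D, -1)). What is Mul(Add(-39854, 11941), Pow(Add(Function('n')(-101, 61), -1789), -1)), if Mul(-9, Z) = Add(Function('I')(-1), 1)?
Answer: Rational(251217, 16117) ≈ 15.587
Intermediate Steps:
Function('I')(D) = 1
Z = Rational(-2, 9) (Z = Mul(Rational(-1, 9), Add(1, 1)) = Mul(Rational(-1, 9), 2) = Rational(-2, 9) ≈ -0.22222)
Function('K')(S) = Mul(-8, S) (Function('K')(S) = Mul(-4, Mul(2, S)) = Mul(-8, S))
Function('n')(t, r) = Rational(-16, 9) (Function('n')(t, r) = Mul(-1, Mul(-8, Rational(-2, 9))) = Mul(-1, Rational(16, 9)) = Rational(-16, 9))
Mul(Add(-39854, 11941), Pow(Add(Function('n')(-101, 61), -1789), -1)) = Mul(Add(-39854, 11941), Pow(Add(Rational(-16, 9), -1789), -1)) = Mul(-27913, Pow(Rational(-16117, 9), -1)) = Mul(-27913, Rational(-9, 16117)) = Rational(251217, 16117)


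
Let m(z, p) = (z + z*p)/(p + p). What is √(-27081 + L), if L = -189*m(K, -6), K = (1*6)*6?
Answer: 6*I*√831 ≈ 172.96*I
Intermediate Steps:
K = 36 (K = 6*6 = 36)
m(z, p) = (z + p*z)/(2*p) (m(z, p) = (z + p*z)/((2*p)) = (z + p*z)*(1/(2*p)) = (z + p*z)/(2*p))
L = -2835 (L = -189*36*(1 - 6)/(2*(-6)) = -189*36*(-1)*(-5)/(2*6) = -189*15 = -2835)
√(-27081 + L) = √(-27081 - 2835) = √(-29916) = 6*I*√831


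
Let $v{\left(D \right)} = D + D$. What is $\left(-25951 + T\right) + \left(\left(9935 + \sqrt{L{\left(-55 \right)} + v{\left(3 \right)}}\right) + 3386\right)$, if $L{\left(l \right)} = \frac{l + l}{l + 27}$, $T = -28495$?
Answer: $-41125 + \frac{\sqrt{1946}}{14} \approx -41122.0$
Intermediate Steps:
$v{\left(D \right)} = 2 D$
$L{\left(l \right)} = \frac{2 l}{27 + l}$
$\left(-25951 + T\right) + \left(\left(9935 + \sqrt{L{\left(-55 \right)} + v{\left(3 \right)}}\right) + 3386\right) = \left(-25951 - 28495\right) + \left(\left(9935 + \sqrt{2 \left(-55\right) \frac{1}{27 - 55} + 2 \cdot 3}\right) + 3386\right) = -54446 + \left(\left(9935 + \sqrt{2 \left(-55\right) \frac{1}{-28} + 6}\right) + 3386\right) = -54446 + \left(\left(9935 + \sqrt{2 \left(-55\right) \left(- \frac{1}{28}\right) + 6}\right) + 3386\right) = -54446 + \left(\left(9935 + \sqrt{\frac{55}{14} + 6}\right) + 3386\right) = -54446 + \left(\left(9935 + \sqrt{\frac{139}{14}}\right) + 3386\right) = -54446 + \left(\left(9935 + \frac{\sqrt{1946}}{14}\right) + 3386\right) = -54446 + \left(13321 + \frac{\sqrt{1946}}{14}\right) = -41125 + \frac{\sqrt{1946}}{14}$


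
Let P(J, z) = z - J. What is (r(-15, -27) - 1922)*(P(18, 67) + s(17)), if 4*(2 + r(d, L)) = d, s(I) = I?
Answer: -254463/2 ≈ -1.2723e+5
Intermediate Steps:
r(d, L) = -2 + d/4
(r(-15, -27) - 1922)*(P(18, 67) + s(17)) = ((-2 + (¼)*(-15)) - 1922)*((67 - 1*18) + 17) = ((-2 - 15/4) - 1922)*((67 - 18) + 17) = (-23/4 - 1922)*(49 + 17) = -7711/4*66 = -254463/2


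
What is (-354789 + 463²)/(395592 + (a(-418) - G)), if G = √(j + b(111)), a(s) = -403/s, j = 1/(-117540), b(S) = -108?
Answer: -142602057084760742700/401740282651791389393 - 18401058060*I*√41446958065/401740282651791389393 ≈ -0.35496 - 9.3249e-6*I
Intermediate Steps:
j = -1/117540 ≈ -8.5077e-6
G = I*√41446958065/19590 (G = √(-1/117540 - 108) = √(-12694321/117540) = I*√41446958065/19590 ≈ 10.392*I)
(-354789 + 463²)/(395592 + (a(-418) - G)) = (-354789 + 463²)/(395592 + (-403/(-418) - I*√41446958065/19590)) = (-354789 + 214369)/(395592 + (-403*(-1/418) - I*√41446958065/19590)) = -140420/(395592 + (403/418 - I*√41446958065/19590)) = -140420/(165357859/418 - I*√41446958065/19590)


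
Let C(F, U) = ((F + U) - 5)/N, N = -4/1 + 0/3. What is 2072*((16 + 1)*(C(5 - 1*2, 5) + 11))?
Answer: 361046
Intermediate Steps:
N = -4 (N = -4*1 + 0*(⅓) = -4 + 0 = -4)
C(F, U) = 5/4 - F/4 - U/4 (C(F, U) = ((F + U) - 5)/(-4) = (-5 + F + U)*(-¼) = 5/4 - F/4 - U/4)
2072*((16 + 1)*(C(5 - 1*2, 5) + 11)) = 2072*((16 + 1)*((5/4 - (5 - 1*2)/4 - ¼*5) + 11)) = 2072*(17*((5/4 - (5 - 2)/4 - 5/4) + 11)) = 2072*(17*((5/4 - ¼*3 - 5/4) + 11)) = 2072*(17*((5/4 - ¾ - 5/4) + 11)) = 2072*(17*(-¾ + 11)) = 2072*(17*(41/4)) = 2072*(697/4) = 361046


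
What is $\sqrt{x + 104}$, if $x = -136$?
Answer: $4 i \sqrt{2} \approx 5.6569 i$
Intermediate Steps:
$\sqrt{x + 104} = \sqrt{-136 + 104} = \sqrt{-32} = 4 i \sqrt{2}$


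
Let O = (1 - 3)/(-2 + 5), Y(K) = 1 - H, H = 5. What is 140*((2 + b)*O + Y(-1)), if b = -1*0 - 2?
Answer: -560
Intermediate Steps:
Y(K) = -4 (Y(K) = 1 - 1*5 = 1 - 5 = -4)
O = -⅔ (O = -2/3 = -2*⅓ = -⅔ ≈ -0.66667)
b = -2 (b = 0 - 2 = -2)
140*((2 + b)*O + Y(-1)) = 140*((2 - 2)*(-⅔) - 4) = 140*(0*(-⅔) - 4) = 140*(0 - 4) = 140*(-4) = -560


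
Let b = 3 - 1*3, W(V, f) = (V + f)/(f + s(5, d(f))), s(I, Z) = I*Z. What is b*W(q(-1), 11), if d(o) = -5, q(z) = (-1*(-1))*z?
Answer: 0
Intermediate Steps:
q(z) = z (q(z) = 1*z = z)
W(V, f) = (V + f)/(-25 + f) (W(V, f) = (V + f)/(f + 5*(-5)) = (V + f)/(f - 25) = (V + f)/(-25 + f))
b = 0 (b = 3 - 3 = 0)
b*W(q(-1), 11) = 0*((-1 + 11)/(-25 + 11)) = 0*(10/(-14)) = 0*(-1/14*10) = 0*(-5/7) = 0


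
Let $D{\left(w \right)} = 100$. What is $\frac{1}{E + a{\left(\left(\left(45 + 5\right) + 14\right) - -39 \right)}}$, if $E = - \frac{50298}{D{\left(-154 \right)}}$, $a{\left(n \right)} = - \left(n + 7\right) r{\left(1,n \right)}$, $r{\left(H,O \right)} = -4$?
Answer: $- \frac{50}{3149} \approx -0.015878$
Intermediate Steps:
$a{\left(n \right)} = 28 + 4 n$ ($a{\left(n \right)} = - \left(n + 7\right) \left(-4\right) = - \left(7 + n\right) \left(-4\right) = - (-28 - 4 n) = 28 + 4 n$)
$E = - \frac{25149}{50}$ ($E = - \frac{50298}{100} = \left(-50298\right) \frac{1}{100} = - \frac{25149}{50} \approx -502.98$)
$\frac{1}{E + a{\left(\left(\left(45 + 5\right) + 14\right) - -39 \right)}} = \frac{1}{- \frac{25149}{50} + \left(28 + 4 \left(\left(\left(45 + 5\right) + 14\right) - -39\right)\right)} = \frac{1}{- \frac{25149}{50} + \left(28 + 4 \left(\left(50 + 14\right) + 39\right)\right)} = \frac{1}{- \frac{25149}{50} + \left(28 + 4 \left(64 + 39\right)\right)} = \frac{1}{- \frac{25149}{50} + \left(28 + 4 \cdot 103\right)} = \frac{1}{- \frac{25149}{50} + \left(28 + 412\right)} = \frac{1}{- \frac{25149}{50} + 440} = \frac{1}{- \frac{3149}{50}} = - \frac{50}{3149}$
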